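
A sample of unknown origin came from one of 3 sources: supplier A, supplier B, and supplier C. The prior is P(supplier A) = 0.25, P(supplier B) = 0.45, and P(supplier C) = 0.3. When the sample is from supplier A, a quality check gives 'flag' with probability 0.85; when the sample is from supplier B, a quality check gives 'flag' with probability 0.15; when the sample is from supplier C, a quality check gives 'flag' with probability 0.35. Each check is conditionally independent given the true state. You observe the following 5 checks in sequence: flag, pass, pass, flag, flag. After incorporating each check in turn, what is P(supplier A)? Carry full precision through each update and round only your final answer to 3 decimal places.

0.346

After 'flag': normaliser = 0.85·0.2500 + 0.15·0.4500 + 0.35·0.3000; P(supplier A) ≈ 0.5519, P(supplier B) ≈ 0.1753, P(supplier C) ≈ 0.2727
After 'pass': normaliser = 0.15·0.5519 + 0.85·0.1753 + 0.65·0.2727; P(supplier A) ≈ 0.2024, P(supplier B) ≈ 0.3643, P(supplier C) ≈ 0.4333
After 'pass': normaliser = 0.15·0.2024 + 0.85·0.3643 + 0.65·0.4333; P(supplier A) ≈ 0.0488, P(supplier B) ≈ 0.4981, P(supplier C) ≈ 0.4531
After 'flag': normaliser = 0.85·0.0488 + 0.15·0.4981 + 0.35·0.4531; P(supplier A) ≈ 0.1510, P(supplier B) ≈ 0.2719, P(supplier C) ≈ 0.5771
After 'flag': normaliser = 0.85·0.1510 + 0.15·0.2719 + 0.35·0.5771; P(supplier A) ≈ 0.3459, P(supplier B) ≈ 0.1099, P(supplier C) ≈ 0.5442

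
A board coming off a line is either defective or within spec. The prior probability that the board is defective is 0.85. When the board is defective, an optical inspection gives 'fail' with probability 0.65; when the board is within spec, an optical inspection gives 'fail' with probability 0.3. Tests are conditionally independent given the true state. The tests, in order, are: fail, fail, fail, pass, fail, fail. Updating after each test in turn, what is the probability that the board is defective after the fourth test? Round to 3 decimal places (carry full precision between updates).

0.966

After 'fail': P(defective) = 0.65·0.8500 / (0.65·0.8500 + 0.3·0.1500) ≈ 0.9247
After 'fail': P(defective) = 0.65·0.9247 / (0.65·0.9247 + 0.3·0.0753) ≈ 0.9638
After 'fail': P(defective) = 0.65·0.9638 / (0.65·0.9638 + 0.3·0.0362) ≈ 0.9829
After 'pass': P(defective) = 0.35·0.9829 / (0.35·0.9829 + 0.7·0.0171) ≈ 0.9665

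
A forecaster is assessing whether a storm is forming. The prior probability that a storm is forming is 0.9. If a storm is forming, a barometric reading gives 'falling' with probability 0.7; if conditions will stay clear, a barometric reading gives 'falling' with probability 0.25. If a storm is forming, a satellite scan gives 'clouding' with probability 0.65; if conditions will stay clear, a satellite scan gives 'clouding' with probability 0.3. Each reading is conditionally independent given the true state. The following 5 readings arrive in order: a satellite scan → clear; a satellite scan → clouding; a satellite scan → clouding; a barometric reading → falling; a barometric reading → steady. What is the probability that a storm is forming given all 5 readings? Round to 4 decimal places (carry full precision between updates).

0.9594

After a satellite scan='clear': P(storm) = 0.35·0.9000 / (0.35·0.9000 + 0.7·0.1000) ≈ 0.8182
After a satellite scan='clouding': P(storm) = 0.65·0.8182 / (0.65·0.8182 + 0.3·0.1818) ≈ 0.9070
After a satellite scan='clouding': P(storm) = 0.65·0.9070 / (0.65·0.9070 + 0.3·0.0930) ≈ 0.9548
After a barometric reading='falling': P(storm) = 0.7·0.9548 / (0.7·0.9548 + 0.25·0.0452) ≈ 0.9834
After a barometric reading='steady': P(storm) = 0.3·0.9834 / (0.3·0.9834 + 0.75·0.0166) ≈ 0.9594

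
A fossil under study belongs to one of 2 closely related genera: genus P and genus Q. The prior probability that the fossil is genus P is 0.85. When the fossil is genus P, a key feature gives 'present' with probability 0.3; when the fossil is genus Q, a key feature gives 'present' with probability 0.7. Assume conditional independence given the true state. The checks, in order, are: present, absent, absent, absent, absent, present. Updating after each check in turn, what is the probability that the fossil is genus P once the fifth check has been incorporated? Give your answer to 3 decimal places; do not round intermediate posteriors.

After 'present': P(genus P) = 0.3·0.8500 / (0.3·0.8500 + 0.7·0.1500) ≈ 0.7083
After 'absent': P(genus P) = 0.7·0.7083 / (0.7·0.7083 + 0.3·0.2917) ≈ 0.8500
After 'absent': P(genus P) = 0.7·0.8500 / (0.7·0.8500 + 0.3·0.1500) ≈ 0.9297
After 'absent': P(genus P) = 0.7·0.9297 / (0.7·0.9297 + 0.3·0.0703) ≈ 0.9686
After 'absent': P(genus P) = 0.7·0.9686 / (0.7·0.9686 + 0.3·0.0314) ≈ 0.9863

0.986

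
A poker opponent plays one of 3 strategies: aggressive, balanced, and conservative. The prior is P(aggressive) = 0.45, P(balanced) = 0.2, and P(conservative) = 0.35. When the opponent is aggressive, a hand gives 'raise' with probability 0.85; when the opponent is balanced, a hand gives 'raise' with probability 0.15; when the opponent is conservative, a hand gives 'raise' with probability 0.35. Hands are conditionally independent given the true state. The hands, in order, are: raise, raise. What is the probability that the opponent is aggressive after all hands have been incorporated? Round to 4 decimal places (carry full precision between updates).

0.8728

Apply Bayes' rule sequentially, carrying P(aggressive) forward.
After 'raise': normaliser = 0.85·0.4500 + 0.15·0.2000 + 0.35·0.3500; P(aggressive) ≈ 0.7150, P(balanced) ≈ 0.0561, P(conservative) ≈ 0.2290
After 'raise': normaliser = 0.85·0.7150 + 0.15·0.0561 + 0.35·0.2290; P(aggressive) ≈ 0.8728, P(balanced) ≈ 0.0121, P(conservative) ≈ 0.1151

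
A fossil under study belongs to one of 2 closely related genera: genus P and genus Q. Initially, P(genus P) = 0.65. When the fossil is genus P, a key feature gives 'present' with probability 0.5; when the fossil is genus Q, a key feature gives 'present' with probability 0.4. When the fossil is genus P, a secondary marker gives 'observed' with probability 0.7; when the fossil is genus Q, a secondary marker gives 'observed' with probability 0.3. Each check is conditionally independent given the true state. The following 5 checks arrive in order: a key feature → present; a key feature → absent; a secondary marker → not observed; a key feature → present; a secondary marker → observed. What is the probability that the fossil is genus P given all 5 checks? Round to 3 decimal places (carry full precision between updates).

After a key feature='present': P(genus P) = 0.5·0.6500 / (0.5·0.6500 + 0.4·0.3500) ≈ 0.6989
After a key feature='absent': P(genus P) = 0.5·0.6989 / (0.5·0.6989 + 0.6·0.3011) ≈ 0.6592
After a secondary marker='not observed': P(genus P) = 0.3·0.6592 / (0.3·0.6592 + 0.7·0.3408) ≈ 0.4533
After a key feature='present': P(genus P) = 0.5·0.4533 / (0.5·0.4533 + 0.4·0.5467) ≈ 0.5089
After a secondary marker='observed': P(genus P) = 0.7·0.5089 / (0.7·0.5089 + 0.3·0.4911) ≈ 0.7074

0.707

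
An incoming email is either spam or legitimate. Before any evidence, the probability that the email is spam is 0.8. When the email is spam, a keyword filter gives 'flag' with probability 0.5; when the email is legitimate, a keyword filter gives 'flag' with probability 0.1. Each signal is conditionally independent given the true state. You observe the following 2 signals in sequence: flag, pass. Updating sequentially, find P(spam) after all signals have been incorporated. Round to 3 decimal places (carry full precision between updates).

Each posterior becomes the prior for the next update.
After 'flag': P(spam) = 0.5·0.8000 / (0.5·0.8000 + 0.1·0.2000) ≈ 0.9524
After 'pass': P(spam) = 0.5·0.9524 / (0.5·0.9524 + 0.9·0.0476) ≈ 0.9174

0.917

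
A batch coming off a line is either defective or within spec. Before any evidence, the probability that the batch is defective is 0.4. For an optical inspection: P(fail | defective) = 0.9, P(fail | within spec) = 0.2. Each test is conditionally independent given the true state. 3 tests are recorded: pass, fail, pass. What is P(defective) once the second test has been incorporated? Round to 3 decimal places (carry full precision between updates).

After 'pass': P(defective) = 0.1·0.4000 / (0.1·0.4000 + 0.8·0.6000) ≈ 0.0769
After 'fail': P(defective) = 0.9·0.0769 / (0.9·0.0769 + 0.2·0.9231) ≈ 0.2727

0.273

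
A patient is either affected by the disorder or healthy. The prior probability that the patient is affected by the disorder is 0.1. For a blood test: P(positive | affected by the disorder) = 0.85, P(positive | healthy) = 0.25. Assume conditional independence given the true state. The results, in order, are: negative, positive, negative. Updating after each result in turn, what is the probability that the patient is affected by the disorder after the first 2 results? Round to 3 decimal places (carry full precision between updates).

Apply Bayes' rule sequentially, carrying P(affected) forward.
After 'negative': P(affected) = 0.15·0.1000 / (0.15·0.1000 + 0.75·0.9000) ≈ 0.0217
After 'positive': P(affected) = 0.85·0.0217 / (0.85·0.0217 + 0.25·0.9783) ≈ 0.0702

0.070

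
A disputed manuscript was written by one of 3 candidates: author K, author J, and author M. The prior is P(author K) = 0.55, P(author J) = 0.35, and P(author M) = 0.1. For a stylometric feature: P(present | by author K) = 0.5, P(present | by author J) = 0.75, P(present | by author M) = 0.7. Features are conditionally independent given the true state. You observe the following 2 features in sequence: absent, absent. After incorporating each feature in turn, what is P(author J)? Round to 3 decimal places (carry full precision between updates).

0.130

After 'absent': normaliser = 0.5·0.5500 + 0.25·0.3500 + 0.3·0.1000; P(author K) ≈ 0.7006, P(author J) ≈ 0.2229, P(author M) ≈ 0.0764
After 'absent': normaliser = 0.5·0.7006 + 0.25·0.2229 + 0.3·0.0764; P(author K) ≈ 0.8166, P(author J) ≈ 0.1299, P(author M) ≈ 0.0535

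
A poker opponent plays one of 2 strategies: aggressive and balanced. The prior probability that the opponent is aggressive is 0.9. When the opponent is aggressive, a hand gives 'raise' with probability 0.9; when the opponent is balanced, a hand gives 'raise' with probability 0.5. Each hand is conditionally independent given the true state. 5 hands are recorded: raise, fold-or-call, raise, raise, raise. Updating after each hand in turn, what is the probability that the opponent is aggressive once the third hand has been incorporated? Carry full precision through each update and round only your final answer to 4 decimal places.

After 'raise': P(aggressive) = 0.9·0.9000 / (0.9·0.9000 + 0.5·0.1000) ≈ 0.9419
After 'fold-or-call': P(aggressive) = 0.1·0.9419 / (0.1·0.9419 + 0.5·0.0581) ≈ 0.7642
After 'raise': P(aggressive) = 0.9·0.7642 / (0.9·0.7642 + 0.5·0.2358) ≈ 0.8536

0.8536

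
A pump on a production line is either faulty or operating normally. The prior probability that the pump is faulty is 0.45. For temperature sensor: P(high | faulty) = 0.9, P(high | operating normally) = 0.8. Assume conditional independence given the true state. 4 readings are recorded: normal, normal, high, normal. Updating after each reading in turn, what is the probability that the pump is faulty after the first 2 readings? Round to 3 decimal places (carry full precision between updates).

After 'normal': P(faulty) = 0.1·0.4500 / (0.1·0.4500 + 0.2·0.5500) ≈ 0.2903
After 'normal': P(faulty) = 0.1·0.2903 / (0.1·0.2903 + 0.2·0.7097) ≈ 0.1698

0.170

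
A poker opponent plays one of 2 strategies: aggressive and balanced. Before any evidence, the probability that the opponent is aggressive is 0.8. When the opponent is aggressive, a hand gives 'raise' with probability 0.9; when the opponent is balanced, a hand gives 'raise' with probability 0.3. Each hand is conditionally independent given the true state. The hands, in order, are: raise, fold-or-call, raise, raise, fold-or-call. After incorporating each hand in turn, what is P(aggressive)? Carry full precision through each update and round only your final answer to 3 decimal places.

0.688

After 'raise': P(aggressive) = 0.9·0.8000 / (0.9·0.8000 + 0.3·0.2000) ≈ 0.9231
After 'fold-or-call': P(aggressive) = 0.1·0.9231 / (0.1·0.9231 + 0.7·0.0769) ≈ 0.6316
After 'raise': P(aggressive) = 0.9·0.6316 / (0.9·0.6316 + 0.3·0.3684) ≈ 0.8372
After 'raise': P(aggressive) = 0.9·0.8372 / (0.9·0.8372 + 0.3·0.1628) ≈ 0.9391
After 'fold-or-call': P(aggressive) = 0.1·0.9391 / (0.1·0.9391 + 0.7·0.0609) ≈ 0.6879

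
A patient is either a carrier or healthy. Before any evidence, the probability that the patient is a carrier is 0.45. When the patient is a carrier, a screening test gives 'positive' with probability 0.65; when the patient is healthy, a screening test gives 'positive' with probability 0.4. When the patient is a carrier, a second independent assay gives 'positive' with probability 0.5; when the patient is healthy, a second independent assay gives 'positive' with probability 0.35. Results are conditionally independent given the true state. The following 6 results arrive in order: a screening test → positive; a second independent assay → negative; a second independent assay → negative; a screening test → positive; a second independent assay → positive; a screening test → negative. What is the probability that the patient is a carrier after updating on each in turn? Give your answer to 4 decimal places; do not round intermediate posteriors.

After a screening test='positive': P(carrier) = 0.65·0.4500 / (0.65·0.4500 + 0.4·0.5500) ≈ 0.5707
After a second independent assay='negative': P(carrier) = 0.5·0.5707 / (0.5·0.5707 + 0.65·0.4293) ≈ 0.5056
After a second independent assay='negative': P(carrier) = 0.5·0.5056 / (0.5·0.5056 + 0.65·0.4944) ≈ 0.4403
After a screening test='positive': P(carrier) = 0.65·0.4403 / (0.65·0.4403 + 0.4·0.5597) ≈ 0.5611
After a second independent assay='positive': P(carrier) = 0.5·0.5611 / (0.5·0.5611 + 0.35·0.4389) ≈ 0.6462
After a screening test='negative': P(carrier) = 0.35·0.6462 / (0.35·0.6462 + 0.6·0.3538) ≈ 0.5158

0.5158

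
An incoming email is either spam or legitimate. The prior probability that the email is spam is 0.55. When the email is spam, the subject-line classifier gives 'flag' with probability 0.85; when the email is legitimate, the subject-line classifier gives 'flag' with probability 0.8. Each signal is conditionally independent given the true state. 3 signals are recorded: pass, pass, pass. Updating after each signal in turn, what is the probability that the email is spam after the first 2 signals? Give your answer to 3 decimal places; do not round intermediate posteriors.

0.407

After 'pass': P(spam) = 0.15·0.5500 / (0.15·0.5500 + 0.2·0.4500) ≈ 0.4783
After 'pass': P(spam) = 0.15·0.4783 / (0.15·0.4783 + 0.2·0.5217) ≈ 0.4074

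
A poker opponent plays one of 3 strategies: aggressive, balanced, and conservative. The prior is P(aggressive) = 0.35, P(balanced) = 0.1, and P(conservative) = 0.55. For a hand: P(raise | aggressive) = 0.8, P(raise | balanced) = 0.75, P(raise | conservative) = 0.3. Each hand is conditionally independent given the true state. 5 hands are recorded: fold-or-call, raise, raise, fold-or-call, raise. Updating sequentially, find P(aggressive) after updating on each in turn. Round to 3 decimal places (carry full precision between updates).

After 'fold-or-call': normaliser = 0.2·0.3500 + 0.25·0.1000 + 0.7·0.5500; P(aggressive) ≈ 0.1458, P(balanced) ≈ 0.0521, P(conservative) ≈ 0.8021
After 'raise': normaliser = 0.8·0.1458 + 0.75·0.0521 + 0.3·0.8021; P(aggressive) ≈ 0.2943, P(balanced) ≈ 0.0986, P(conservative) ≈ 0.6071
After 'raise': normaliser = 0.8·0.2943 + 0.75·0.0986 + 0.3·0.6071; P(aggressive) ≈ 0.4791, P(balanced) ≈ 0.1504, P(conservative) ≈ 0.3705
After 'fold-or-call': normaliser = 0.2·0.4791 + 0.25·0.1504 + 0.7·0.3705; P(aggressive) ≈ 0.2439, P(balanced) ≈ 0.0957, P(conservative) ≈ 0.6603
After 'raise': normaliser = 0.8·0.2439 + 0.75·0.0957 + 0.3·0.6603; P(aggressive) ≈ 0.4196, P(balanced) ≈ 0.1544, P(conservative) ≈ 0.4260

0.420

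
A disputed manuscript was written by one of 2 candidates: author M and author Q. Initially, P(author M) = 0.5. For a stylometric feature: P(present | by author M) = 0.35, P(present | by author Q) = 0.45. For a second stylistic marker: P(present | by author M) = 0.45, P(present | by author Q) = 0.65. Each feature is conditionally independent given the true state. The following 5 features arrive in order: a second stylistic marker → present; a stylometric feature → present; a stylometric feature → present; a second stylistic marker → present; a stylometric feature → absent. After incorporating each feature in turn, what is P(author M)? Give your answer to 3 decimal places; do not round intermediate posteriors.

After a second stylistic marker='present': P(author M) = 0.45·0.5000 / (0.45·0.5000 + 0.65·0.5000) ≈ 0.4091
After a stylometric feature='present': P(author M) = 0.35·0.4091 / (0.35·0.4091 + 0.45·0.5909) ≈ 0.3500
After a stylometric feature='present': P(author M) = 0.35·0.3500 / (0.35·0.3500 + 0.45·0.6500) ≈ 0.2952
After a second stylistic marker='present': P(author M) = 0.45·0.2952 / (0.45·0.2952 + 0.65·0.7048) ≈ 0.2248
After a stylometric feature='absent': P(author M) = 0.65·0.2248 / (0.65·0.2248 + 0.55·0.7752) ≈ 0.2552

0.255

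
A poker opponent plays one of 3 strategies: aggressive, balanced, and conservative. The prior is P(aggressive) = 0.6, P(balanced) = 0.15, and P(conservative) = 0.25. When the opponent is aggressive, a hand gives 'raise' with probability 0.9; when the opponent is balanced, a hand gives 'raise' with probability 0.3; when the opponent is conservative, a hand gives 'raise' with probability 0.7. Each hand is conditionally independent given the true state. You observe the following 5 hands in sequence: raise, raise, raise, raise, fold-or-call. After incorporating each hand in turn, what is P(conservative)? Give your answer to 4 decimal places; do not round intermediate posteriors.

Apply Bayes' rule sequentially, carrying P(conservative) forward.
After 'raise': normaliser = 0.9·0.6000 + 0.3·0.1500 + 0.7·0.2500; P(aggressive) ≈ 0.7105, P(balanced) ≈ 0.0592, P(conservative) ≈ 0.2303
After 'raise': normaliser = 0.9·0.7105 + 0.3·0.0592 + 0.7·0.2303; P(aggressive) ≈ 0.7814, P(balanced) ≈ 0.0217, P(conservative) ≈ 0.1969
After 'raise': normaliser = 0.9·0.7814 + 0.3·0.0217 + 0.7·0.1969; P(aggressive) ≈ 0.8297, P(balanced) ≈ 0.0077, P(conservative) ≈ 0.1627
After 'raise': normaliser = 0.9·0.8297 + 0.3·0.0077 + 0.7·0.1627; P(aggressive) ≈ 0.8654, P(balanced) ≈ 0.0027, P(conservative) ≈ 0.1320
After 'fold-or-call': normaliser = 0.1·0.8654 + 0.7·0.0027 + 0.3·0.1320; P(aggressive) ≈ 0.6761, P(balanced) ≈ 0.0146, P(conservative) ≈ 0.3093

0.3093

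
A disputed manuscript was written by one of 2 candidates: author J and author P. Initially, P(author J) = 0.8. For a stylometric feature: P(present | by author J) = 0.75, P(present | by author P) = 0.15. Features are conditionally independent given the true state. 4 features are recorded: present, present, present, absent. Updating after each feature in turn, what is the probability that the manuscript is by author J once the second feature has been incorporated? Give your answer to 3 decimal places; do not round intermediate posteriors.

After 'present': P(author J) = 0.75·0.8000 / (0.75·0.8000 + 0.15·0.2000) ≈ 0.9524
After 'present': P(author J) = 0.75·0.9524 / (0.75·0.9524 + 0.15·0.0476) ≈ 0.9901

0.990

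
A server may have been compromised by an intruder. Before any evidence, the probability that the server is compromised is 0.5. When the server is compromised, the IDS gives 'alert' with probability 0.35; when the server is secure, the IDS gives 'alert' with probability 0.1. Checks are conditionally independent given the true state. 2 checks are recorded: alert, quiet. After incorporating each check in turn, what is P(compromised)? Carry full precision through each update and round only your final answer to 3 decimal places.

Each posterior becomes the prior for the next update.
After 'alert': P(compromised) = 0.35·0.5000 / (0.35·0.5000 + 0.1·0.5000) ≈ 0.7778
After 'quiet': P(compromised) = 0.65·0.7778 / (0.65·0.7778 + 0.9·0.2222) ≈ 0.7165

0.717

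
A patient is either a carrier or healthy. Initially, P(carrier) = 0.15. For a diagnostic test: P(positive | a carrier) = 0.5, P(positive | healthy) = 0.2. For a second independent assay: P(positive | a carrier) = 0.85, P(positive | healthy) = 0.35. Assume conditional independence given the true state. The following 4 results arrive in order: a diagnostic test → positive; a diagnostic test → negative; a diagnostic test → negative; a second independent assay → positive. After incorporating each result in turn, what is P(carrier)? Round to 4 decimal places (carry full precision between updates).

0.2950

Each posterior becomes the prior for the next update.
After a diagnostic test='positive': P(carrier) = 0.5·0.1500 / (0.5·0.1500 + 0.2·0.8500) ≈ 0.3061
After a diagnostic test='negative': P(carrier) = 0.5·0.3061 / (0.5·0.3061 + 0.8·0.6939) ≈ 0.2161
After a diagnostic test='negative': P(carrier) = 0.5·0.2161 / (0.5·0.2161 + 0.8·0.7839) ≈ 0.1470
After a second independent assay='positive': P(carrier) = 0.85·0.1470 / (0.85·0.1470 + 0.35·0.8530) ≈ 0.2950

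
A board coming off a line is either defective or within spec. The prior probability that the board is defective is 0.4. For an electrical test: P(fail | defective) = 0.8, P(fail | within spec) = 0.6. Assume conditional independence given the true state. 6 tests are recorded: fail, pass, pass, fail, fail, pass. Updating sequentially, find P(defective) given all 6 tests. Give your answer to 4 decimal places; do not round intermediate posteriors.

0.1649

After 'fail': P(defective) = 0.8·0.4000 / (0.8·0.4000 + 0.6·0.6000) ≈ 0.4706
After 'pass': P(defective) = 0.2·0.4706 / (0.2·0.4706 + 0.4·0.5294) ≈ 0.3077
After 'pass': P(defective) = 0.2·0.3077 / (0.2·0.3077 + 0.4·0.6923) ≈ 0.1818
After 'fail': P(defective) = 0.8·0.1818 / (0.8·0.1818 + 0.6·0.8182) ≈ 0.2286
After 'fail': P(defective) = 0.8·0.2286 / (0.8·0.2286 + 0.6·0.7714) ≈ 0.2832
After 'pass': P(defective) = 0.2·0.2832 / (0.2·0.2832 + 0.4·0.7168) ≈ 0.1649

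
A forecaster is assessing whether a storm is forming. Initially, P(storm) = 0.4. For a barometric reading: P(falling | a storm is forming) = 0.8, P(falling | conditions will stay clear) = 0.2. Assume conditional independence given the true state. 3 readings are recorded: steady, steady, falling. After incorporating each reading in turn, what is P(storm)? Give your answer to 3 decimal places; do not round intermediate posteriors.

0.143

After 'steady': P(storm) = 0.2·0.4000 / (0.2·0.4000 + 0.8·0.6000) ≈ 0.1429
After 'steady': P(storm) = 0.2·0.1429 / (0.2·0.1429 + 0.8·0.8571) ≈ 0.0400
After 'falling': P(storm) = 0.8·0.0400 / (0.8·0.0400 + 0.2·0.9600) ≈ 0.1429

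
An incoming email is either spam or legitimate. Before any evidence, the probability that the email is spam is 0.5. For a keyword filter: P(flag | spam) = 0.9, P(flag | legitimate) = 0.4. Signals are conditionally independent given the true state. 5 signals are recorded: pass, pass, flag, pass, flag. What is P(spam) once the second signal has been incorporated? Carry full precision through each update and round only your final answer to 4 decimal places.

0.0270

After 'pass': P(spam) = 0.1·0.5000 / (0.1·0.5000 + 0.6·0.5000) ≈ 0.1429
After 'pass': P(spam) = 0.1·0.1429 / (0.1·0.1429 + 0.6·0.8571) ≈ 0.0270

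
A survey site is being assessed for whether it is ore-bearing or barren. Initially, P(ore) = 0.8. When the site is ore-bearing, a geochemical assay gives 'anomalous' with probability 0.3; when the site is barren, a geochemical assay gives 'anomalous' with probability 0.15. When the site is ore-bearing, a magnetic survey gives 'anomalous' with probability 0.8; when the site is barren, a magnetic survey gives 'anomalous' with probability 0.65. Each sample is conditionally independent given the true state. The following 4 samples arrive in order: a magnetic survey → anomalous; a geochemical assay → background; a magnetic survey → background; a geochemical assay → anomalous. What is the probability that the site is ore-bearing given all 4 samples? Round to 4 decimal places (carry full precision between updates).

0.8225

Each posterior becomes the prior for the next update.
After a magnetic survey='anomalous': P(ore) = 0.8·0.8000 / (0.8·0.8000 + 0.65·0.2000) ≈ 0.8312
After a geochemical assay='background': P(ore) = 0.7·0.8312 / (0.7·0.8312 + 0.85·0.1688) ≈ 0.8021
After a magnetic survey='background': P(ore) = 0.2·0.8021 / (0.2·0.8021 + 0.35·0.1979) ≈ 0.6985
After a geochemical assay='anomalous': P(ore) = 0.3·0.6985 / (0.3·0.6985 + 0.15·0.3015) ≈ 0.8225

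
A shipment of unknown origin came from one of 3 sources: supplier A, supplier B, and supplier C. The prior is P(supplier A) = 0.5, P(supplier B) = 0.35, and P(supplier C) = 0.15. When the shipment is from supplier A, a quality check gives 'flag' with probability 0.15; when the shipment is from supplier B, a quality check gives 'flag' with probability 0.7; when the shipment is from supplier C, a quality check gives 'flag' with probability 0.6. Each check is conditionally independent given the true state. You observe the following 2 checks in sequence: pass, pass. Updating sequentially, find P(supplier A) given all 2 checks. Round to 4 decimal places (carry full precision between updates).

0.8668

After 'pass': normaliser = 0.85·0.5000 + 0.3·0.3500 + 0.4·0.1500; P(supplier A) ≈ 0.7203, P(supplier B) ≈ 0.1780, P(supplier C) ≈ 0.1017
After 'pass': normaliser = 0.85·0.7203 + 0.3·0.1780 + 0.4·0.1017; P(supplier A) ≈ 0.8668, P(supplier B) ≈ 0.0756, P(supplier C) ≈ 0.0576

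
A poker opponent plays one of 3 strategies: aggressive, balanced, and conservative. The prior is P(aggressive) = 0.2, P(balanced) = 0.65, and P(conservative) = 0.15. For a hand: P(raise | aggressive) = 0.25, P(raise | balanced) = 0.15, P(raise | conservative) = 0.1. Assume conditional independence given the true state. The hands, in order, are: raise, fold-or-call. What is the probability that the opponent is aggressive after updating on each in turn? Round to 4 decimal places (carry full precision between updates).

0.2801

After 'raise': normaliser = 0.25·0.2000 + 0.15·0.6500 + 0.1·0.1500; P(aggressive) ≈ 0.3077, P(balanced) ≈ 0.6000, P(conservative) ≈ 0.0923
After 'fold-or-call': normaliser = 0.75·0.3077 + 0.85·0.6000 + 0.9·0.0923; P(aggressive) ≈ 0.2801, P(balanced) ≈ 0.6190, P(conservative) ≈ 0.1008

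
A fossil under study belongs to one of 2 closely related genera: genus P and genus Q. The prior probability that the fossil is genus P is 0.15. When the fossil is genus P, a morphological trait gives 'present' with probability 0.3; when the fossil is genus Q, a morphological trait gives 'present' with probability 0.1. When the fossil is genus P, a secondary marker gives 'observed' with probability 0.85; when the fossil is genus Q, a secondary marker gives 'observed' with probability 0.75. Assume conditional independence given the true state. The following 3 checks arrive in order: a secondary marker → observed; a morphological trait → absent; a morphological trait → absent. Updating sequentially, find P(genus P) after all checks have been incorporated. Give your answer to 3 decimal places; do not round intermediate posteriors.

Apply Bayes' rule sequentially, carrying P(genus P) forward.
After a secondary marker='observed': P(genus P) = 0.85·0.1500 / (0.85·0.1500 + 0.75·0.8500) ≈ 0.1667
After a morphological trait='absent': P(genus P) = 0.7·0.1667 / (0.7·0.1667 + 0.9·0.8333) ≈ 0.1346
After a morphological trait='absent': P(genus P) = 0.7·0.1346 / (0.7·0.1346 + 0.9·0.8654) ≈ 0.1079

0.108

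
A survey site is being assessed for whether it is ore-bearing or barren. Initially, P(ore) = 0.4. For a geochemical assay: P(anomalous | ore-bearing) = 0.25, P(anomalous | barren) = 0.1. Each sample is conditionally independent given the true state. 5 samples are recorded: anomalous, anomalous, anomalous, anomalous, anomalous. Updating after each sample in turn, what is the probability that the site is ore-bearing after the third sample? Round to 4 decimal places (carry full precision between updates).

0.9124

Each posterior becomes the prior for the next update.
After 'anomalous': P(ore) = 0.25·0.4000 / (0.25·0.4000 + 0.1·0.6000) ≈ 0.6250
After 'anomalous': P(ore) = 0.25·0.6250 / (0.25·0.6250 + 0.1·0.3750) ≈ 0.8065
After 'anomalous': P(ore) = 0.25·0.8065 / (0.25·0.8065 + 0.1·0.1935) ≈ 0.9124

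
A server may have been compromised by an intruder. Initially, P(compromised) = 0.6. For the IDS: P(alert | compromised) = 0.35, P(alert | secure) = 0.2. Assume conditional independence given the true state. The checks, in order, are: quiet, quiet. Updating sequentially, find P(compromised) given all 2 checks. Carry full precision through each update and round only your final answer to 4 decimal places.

0.4975

After 'quiet': P(compromised) = 0.65·0.6000 / (0.65·0.6000 + 0.8·0.4000) ≈ 0.5493
After 'quiet': P(compromised) = 0.65·0.5493 / (0.65·0.5493 + 0.8·0.4507) ≈ 0.4975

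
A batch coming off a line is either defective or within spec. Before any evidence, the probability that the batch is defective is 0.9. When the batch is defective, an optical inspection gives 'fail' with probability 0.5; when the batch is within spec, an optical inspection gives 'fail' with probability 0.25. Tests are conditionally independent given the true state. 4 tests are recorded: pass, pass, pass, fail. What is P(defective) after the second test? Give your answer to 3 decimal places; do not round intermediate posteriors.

0.800

Apply Bayes' rule sequentially, carrying P(defective) forward.
After 'pass': P(defective) = 0.5·0.9000 / (0.5·0.9000 + 0.75·0.1000) ≈ 0.8571
After 'pass': P(defective) = 0.5·0.8571 / (0.5·0.8571 + 0.75·0.1429) ≈ 0.8000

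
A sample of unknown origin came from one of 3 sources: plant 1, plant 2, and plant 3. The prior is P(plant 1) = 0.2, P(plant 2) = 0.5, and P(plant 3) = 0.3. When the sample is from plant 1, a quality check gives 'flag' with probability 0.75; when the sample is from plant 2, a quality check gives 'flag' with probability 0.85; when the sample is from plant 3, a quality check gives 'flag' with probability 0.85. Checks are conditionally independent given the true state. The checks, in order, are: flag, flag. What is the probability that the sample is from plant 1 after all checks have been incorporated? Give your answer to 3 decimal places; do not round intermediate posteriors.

Each posterior becomes the prior for the next update.
After 'flag': normaliser = 0.75·0.2000 + 0.85·0.5000 + 0.85·0.3000; P(plant 1) ≈ 0.1807, P(plant 2) ≈ 0.5120, P(plant 3) ≈ 0.3072
After 'flag': normaliser = 0.75·0.1807 + 0.85·0.5120 + 0.85·0.3072; P(plant 1) ≈ 0.1629, P(plant 2) ≈ 0.5232, P(plant 3) ≈ 0.3139

0.163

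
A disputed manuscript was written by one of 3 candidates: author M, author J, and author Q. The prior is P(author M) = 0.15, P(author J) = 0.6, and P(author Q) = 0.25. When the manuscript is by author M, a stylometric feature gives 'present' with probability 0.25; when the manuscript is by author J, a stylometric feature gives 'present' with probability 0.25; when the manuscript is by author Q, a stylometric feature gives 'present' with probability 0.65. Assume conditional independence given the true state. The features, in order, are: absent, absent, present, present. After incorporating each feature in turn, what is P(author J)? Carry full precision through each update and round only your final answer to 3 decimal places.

0.537

Apply Bayes' rule sequentially, carrying P(author J) forward.
After 'absent': normaliser = 0.75·0.1500 + 0.75·0.6000 + 0.35·0.2500; P(author M) ≈ 0.1731, P(author J) ≈ 0.6923, P(author Q) ≈ 0.1346
After 'absent': normaliser = 0.75·0.1731 + 0.75·0.6923 + 0.35·0.1346; P(author M) ≈ 0.1865, P(author J) ≈ 0.7459, P(author Q) ≈ 0.0677
After 'present': normaliser = 0.25·0.1865 + 0.25·0.7459 + 0.65·0.0677; P(author M) ≈ 0.1682, P(author J) ≈ 0.6730, P(author Q) ≈ 0.1588
After 'present': normaliser = 0.25·0.1682 + 0.25·0.6730 + 0.65·0.1588; P(author M) ≈ 0.1342, P(author J) ≈ 0.5367, P(author Q) ≈ 0.3292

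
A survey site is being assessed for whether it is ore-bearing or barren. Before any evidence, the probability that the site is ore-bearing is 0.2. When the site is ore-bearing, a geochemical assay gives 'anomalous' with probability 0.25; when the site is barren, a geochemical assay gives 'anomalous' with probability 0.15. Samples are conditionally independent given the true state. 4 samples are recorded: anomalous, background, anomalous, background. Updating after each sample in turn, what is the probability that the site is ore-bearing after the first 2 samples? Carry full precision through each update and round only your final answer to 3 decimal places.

0.269

Apply Bayes' rule sequentially, carrying P(ore) forward.
After 'anomalous': P(ore) = 0.25·0.2000 / (0.25·0.2000 + 0.15·0.8000) ≈ 0.2941
After 'background': P(ore) = 0.75·0.2941 / (0.75·0.2941 + 0.85·0.7059) ≈ 0.2688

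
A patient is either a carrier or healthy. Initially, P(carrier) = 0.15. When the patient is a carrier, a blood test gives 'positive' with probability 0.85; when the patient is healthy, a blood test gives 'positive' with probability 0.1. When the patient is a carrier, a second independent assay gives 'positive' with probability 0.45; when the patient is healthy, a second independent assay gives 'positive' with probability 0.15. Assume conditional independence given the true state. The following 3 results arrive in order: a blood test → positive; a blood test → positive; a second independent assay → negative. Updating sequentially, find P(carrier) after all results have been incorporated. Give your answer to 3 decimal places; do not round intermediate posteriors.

0.892

After a blood test='positive': P(carrier) = 0.85·0.1500 / (0.85·0.1500 + 0.1·0.8500) ≈ 0.6000
After a blood test='positive': P(carrier) = 0.85·0.6000 / (0.85·0.6000 + 0.1·0.4000) ≈ 0.9273
After a second independent assay='negative': P(carrier) = 0.55·0.9273 / (0.55·0.9273 + 0.85·0.0727) ≈ 0.8919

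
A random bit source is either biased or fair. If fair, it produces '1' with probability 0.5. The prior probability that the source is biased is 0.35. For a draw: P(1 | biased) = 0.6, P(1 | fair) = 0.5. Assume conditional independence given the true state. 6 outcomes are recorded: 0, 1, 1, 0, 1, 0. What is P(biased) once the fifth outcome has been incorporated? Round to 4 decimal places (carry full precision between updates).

After '0': P(biased) = 0.4·0.3500 / (0.4·0.3500 + 0.5·0.6500) ≈ 0.3011
After '1': P(biased) = 0.6·0.3011 / (0.6·0.3011 + 0.5·0.6989) ≈ 0.3408
After '1': P(biased) = 0.6·0.3408 / (0.6·0.3408 + 0.5·0.6592) ≈ 0.3828
After '0': P(biased) = 0.4·0.3828 / (0.4·0.3828 + 0.5·0.6172) ≈ 0.3317
After '1': P(biased) = 0.6·0.3317 / (0.6·0.3317 + 0.5·0.6683) ≈ 0.3732

0.3732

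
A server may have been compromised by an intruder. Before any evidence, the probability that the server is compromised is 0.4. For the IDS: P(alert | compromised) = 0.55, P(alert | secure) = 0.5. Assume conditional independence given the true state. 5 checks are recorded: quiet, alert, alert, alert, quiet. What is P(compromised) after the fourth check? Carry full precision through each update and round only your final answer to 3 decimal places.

After 'quiet': P(compromised) = 0.45·0.4000 / (0.45·0.4000 + 0.5·0.6000) ≈ 0.3750
After 'alert': P(compromised) = 0.55·0.3750 / (0.55·0.3750 + 0.5·0.6250) ≈ 0.3976
After 'alert': P(compromised) = 0.55·0.3976 / (0.55·0.3976 + 0.5·0.6024) ≈ 0.4206
After 'alert': P(compromised) = 0.55·0.4206 / (0.55·0.4206 + 0.5·0.5794) ≈ 0.4440

0.444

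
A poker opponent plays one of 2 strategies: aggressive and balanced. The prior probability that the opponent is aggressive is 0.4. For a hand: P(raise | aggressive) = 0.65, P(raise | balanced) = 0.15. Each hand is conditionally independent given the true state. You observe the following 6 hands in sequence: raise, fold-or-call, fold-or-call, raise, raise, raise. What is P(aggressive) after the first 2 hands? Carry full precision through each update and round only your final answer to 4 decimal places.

After 'raise': P(aggressive) = 0.65·0.4000 / (0.65·0.4000 + 0.15·0.6000) ≈ 0.7429
After 'fold-or-call': P(aggressive) = 0.35·0.7429 / (0.35·0.7429 + 0.85·0.2571) ≈ 0.5433

0.5433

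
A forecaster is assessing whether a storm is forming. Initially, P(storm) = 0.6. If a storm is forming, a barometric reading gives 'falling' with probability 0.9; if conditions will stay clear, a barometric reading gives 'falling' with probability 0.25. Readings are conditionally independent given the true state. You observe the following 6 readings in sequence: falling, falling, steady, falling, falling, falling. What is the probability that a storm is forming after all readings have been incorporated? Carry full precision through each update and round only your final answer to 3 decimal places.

Apply Bayes' rule sequentially, carrying P(storm) forward.
After 'falling': P(storm) = 0.9·0.6000 / (0.9·0.6000 + 0.25·0.4000) ≈ 0.8438
After 'falling': P(storm) = 0.9·0.8438 / (0.9·0.8438 + 0.25·0.1562) ≈ 0.9511
After 'steady': P(storm) = 0.1·0.9511 / (0.1·0.9511 + 0.75·0.0489) ≈ 0.7216
After 'falling': P(storm) = 0.9·0.7216 / (0.9·0.7216 + 0.25·0.2784) ≈ 0.9032
After 'falling': P(storm) = 0.9·0.9032 / (0.9·0.9032 + 0.25·0.0968) ≈ 0.9711
After 'falling': P(storm) = 0.9·0.9711 / (0.9·0.9711 + 0.25·0.0289) ≈ 0.9918

0.992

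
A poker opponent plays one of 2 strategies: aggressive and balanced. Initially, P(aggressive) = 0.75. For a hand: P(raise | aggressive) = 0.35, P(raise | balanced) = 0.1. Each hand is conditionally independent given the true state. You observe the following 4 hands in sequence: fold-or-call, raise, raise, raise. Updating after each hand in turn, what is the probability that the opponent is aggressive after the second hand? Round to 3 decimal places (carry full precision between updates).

Apply Bayes' rule sequentially, carrying P(aggressive) forward.
After 'fold-or-call': P(aggressive) = 0.65·0.7500 / (0.65·0.7500 + 0.9·0.2500) ≈ 0.6842
After 'raise': P(aggressive) = 0.35·0.6842 / (0.35·0.6842 + 0.1·0.3158) ≈ 0.8835

0.883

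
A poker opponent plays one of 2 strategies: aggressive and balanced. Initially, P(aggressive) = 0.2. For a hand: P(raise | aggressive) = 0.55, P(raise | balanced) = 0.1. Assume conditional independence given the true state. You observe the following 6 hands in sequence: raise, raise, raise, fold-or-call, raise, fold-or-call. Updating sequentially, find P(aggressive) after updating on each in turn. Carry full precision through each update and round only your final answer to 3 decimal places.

Apply Bayes' rule sequentially, carrying P(aggressive) forward.
After 'raise': P(aggressive) = 0.55·0.2000 / (0.55·0.2000 + 0.1·0.8000) ≈ 0.5789
After 'raise': P(aggressive) = 0.55·0.5789 / (0.55·0.5789 + 0.1·0.4211) ≈ 0.8832
After 'raise': P(aggressive) = 0.55·0.8832 / (0.55·0.8832 + 0.1·0.1168) ≈ 0.9765
After 'fold-or-call': P(aggressive) = 0.45·0.9765 / (0.45·0.9765 + 0.9·0.0235) ≈ 0.9541
After 'raise': P(aggressive) = 0.55·0.9541 / (0.55·0.9541 + 0.1·0.0459) ≈ 0.9913
After 'fold-or-call': P(aggressive) = 0.45·0.9913 / (0.45·0.9913 + 0.9·0.0087) ≈ 0.9828

0.983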